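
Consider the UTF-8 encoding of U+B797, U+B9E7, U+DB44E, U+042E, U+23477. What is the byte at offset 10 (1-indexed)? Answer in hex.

1-indexed offset 10 is 0-indexed offset 9.
U+B797 → 3-byte form EB 9E 97 at offsets 0–2.
U+B9E7 → 3-byte form EB A7 A7 at offsets 3–5.
U+DB44E → 4-byte form F3 9B 91 8E at offsets 6–9.
Offset 9 falls in char 3's range; it's byte 4 of F3 9B 91 8E = 0x8E.

0x8E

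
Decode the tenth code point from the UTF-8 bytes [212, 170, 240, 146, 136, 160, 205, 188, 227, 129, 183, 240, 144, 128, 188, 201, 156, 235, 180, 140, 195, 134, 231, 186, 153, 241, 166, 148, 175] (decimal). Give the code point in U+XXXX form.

Offset 0: leading byte 0xD4 = 11010100 → 2-byte char #1 = D4 AA.
Offset 2: leading byte 0xF0 = 11110000 → 4-byte char #2 = F0 92 88 A0.
Offset 6: leading byte 0xCD = 11001101 → 2-byte char #3 = CD BC.
Offset 8: leading byte 0xE3 = 11100011 → 3-byte char #4 = E3 81 B7.
Offset 11: leading byte 0xF0 = 11110000 → 4-byte char #5 = F0 90 80 BC.
Offset 15: leading byte 0xC9 = 11001001 → 2-byte char #6 = C9 9C.
Offset 17: leading byte 0xEB = 11101011 → 3-byte char #7 = EB B4 8C.
Offset 20: leading byte 0xC3 = 11000011 → 2-byte char #8 = C3 86.
Offset 22: leading byte 0xE7 = 11100111 → 3-byte char #9 = E7 BA 99.
Offset 25: leading byte 0xF1 = 11110001 → 4-byte char #10 = F1 A6 94 AF.
Leading byte 0xF1 = 11110001 matches 11110xxx → 4-byte sequence.
Byte 1: 0xF1 = 11110001, payload 001 (3 bits).
Byte 2: 0xA6 = 10100110 (10xxxxxx ✓), payload 100110.
Byte 3: 0x94 = 10010100 (10xxxxxx ✓), payload 010100.
Byte 4: 0xAF = 10101111 (10xxxxxx ✓), payload 101111.
Concatenate: 001100110010100101111 = 0x6652F (21 bits → U+6652F).

U+6652F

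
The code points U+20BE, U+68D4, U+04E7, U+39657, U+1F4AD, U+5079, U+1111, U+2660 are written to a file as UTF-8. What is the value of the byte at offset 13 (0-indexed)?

0x9F

U+20BE → 3-byte form E2 82 BE at offsets 0–2.
U+68D4 → 3-byte form E6 A3 94 at offsets 3–5.
U+04E7 → 2-byte form D3 A7 at offsets 6–7.
U+39657 → 4-byte form F0 B9 99 97 at offsets 8–11.
U+1F4AD → 4-byte form F0 9F 92 AD at offsets 12–15.
Offset 13 falls in char 5's range; it's byte 2 of F0 9F 92 AD = 0x9F.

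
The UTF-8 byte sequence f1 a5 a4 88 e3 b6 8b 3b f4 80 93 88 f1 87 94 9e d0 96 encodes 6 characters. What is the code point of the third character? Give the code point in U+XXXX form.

Offset 0: leading byte 0xF1 = 11110001 → 4-byte char #1 = F1 A5 A4 88.
Offset 4: leading byte 0xE3 = 11100011 → 3-byte char #2 = E3 B6 8B.
Offset 7: leading byte 0x3B = 00111011 → 1-byte char #3 = 3B.
Leading byte 0x3B = 00111011 matches 0xxxxxxx → 1-byte sequence.
Byte 1: 0x3B = 00111011, payload 0111011 (7 bits).
Concatenate: 0111011 = 0x3B (7 bits → U+003B).

U+003B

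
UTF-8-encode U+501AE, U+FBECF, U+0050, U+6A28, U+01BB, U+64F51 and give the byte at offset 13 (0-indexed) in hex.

U+501AE → 4-byte form F1 90 86 AE at offsets 0–3.
U+FBECF → 4-byte form F3 BB BB 8F at offsets 4–7.
U+0050 → 1-byte form 50 at offsets 8–8.
U+6A28 → 3-byte form E6 A8 A8 at offsets 9–11.
U+01BB → 2-byte form C6 BB at offsets 12–13.
Offset 13 falls in char 5's range; it's byte 2 of C6 BB = 0xBB.

0xBB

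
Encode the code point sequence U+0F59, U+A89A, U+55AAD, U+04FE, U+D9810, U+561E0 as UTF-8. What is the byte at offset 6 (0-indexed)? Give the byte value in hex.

0xF1

U+0F59 → 3-byte form E0 BD 99 at offsets 0–2.
U+A89A → 3-byte form EA A2 9A at offsets 3–5.
U+55AAD → 4-byte form F1 95 AA AD at offsets 6–9.
Offset 6 falls in char 3's range; it's byte 1 of F1 95 AA AD = 0xF1.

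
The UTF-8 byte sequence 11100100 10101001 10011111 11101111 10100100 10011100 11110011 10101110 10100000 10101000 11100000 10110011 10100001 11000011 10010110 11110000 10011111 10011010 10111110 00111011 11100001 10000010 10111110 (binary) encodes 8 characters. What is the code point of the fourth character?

Offset 0: leading byte 0xE4 = 11100100 → 3-byte char #1 = E4 A9 9F.
Offset 3: leading byte 0xEF = 11101111 → 3-byte char #2 = EF A4 9C.
Offset 6: leading byte 0xF3 = 11110011 → 4-byte char #3 = F3 AE A0 A8.
Offset 10: leading byte 0xE0 = 11100000 → 3-byte char #4 = E0 B3 A1.
Leading byte 0xE0 = 11100000 matches 1110xxxx → 3-byte sequence.
Byte 1: 0xE0 = 11100000, payload 0000 (4 bits).
Byte 2: 0xB3 = 10110011 (10xxxxxx ✓), payload 110011.
Byte 3: 0xA1 = 10100001 (10xxxxxx ✓), payload 100001.
Concatenate: 0000110011100001 = 0xCE1 (16 bits → U+0CE1).

U+0CE1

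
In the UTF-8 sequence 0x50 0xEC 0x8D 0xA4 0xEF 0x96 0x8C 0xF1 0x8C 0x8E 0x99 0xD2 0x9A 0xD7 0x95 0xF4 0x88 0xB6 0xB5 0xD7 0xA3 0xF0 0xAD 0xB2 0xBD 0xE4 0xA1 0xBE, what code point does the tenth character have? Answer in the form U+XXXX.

U+487E

Offset 0: leading byte 0x50 = 01010000 → 1-byte char #1 = 50.
Offset 1: leading byte 0xEC = 11101100 → 3-byte char #2 = EC 8D A4.
Offset 4: leading byte 0xEF = 11101111 → 3-byte char #3 = EF 96 8C.
Offset 7: leading byte 0xF1 = 11110001 → 4-byte char #4 = F1 8C 8E 99.
Offset 11: leading byte 0xD2 = 11010010 → 2-byte char #5 = D2 9A.
Offset 13: leading byte 0xD7 = 11010111 → 2-byte char #6 = D7 95.
Offset 15: leading byte 0xF4 = 11110100 → 4-byte char #7 = F4 88 B6 B5.
Offset 19: leading byte 0xD7 = 11010111 → 2-byte char #8 = D7 A3.
Offset 21: leading byte 0xF0 = 11110000 → 4-byte char #9 = F0 AD B2 BD.
Offset 25: leading byte 0xE4 = 11100100 → 3-byte char #10 = E4 A1 BE.
Leading byte 0xE4 = 11100100 matches 1110xxxx → 3-byte sequence.
Byte 1: 0xE4 = 11100100, payload 0100 (4 bits).
Byte 2: 0xA1 = 10100001 (10xxxxxx ✓), payload 100001.
Byte 3: 0xBE = 10111110 (10xxxxxx ✓), payload 111110.
Concatenate: 0100100001111110 = 0x487E (16 bits → U+487E).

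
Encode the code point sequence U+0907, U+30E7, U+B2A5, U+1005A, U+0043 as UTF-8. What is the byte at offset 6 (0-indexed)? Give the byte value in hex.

0xEB

U+0907 → 3-byte form E0 A4 87 at offsets 0–2.
U+30E7 → 3-byte form E3 83 A7 at offsets 3–5.
U+B2A5 → 3-byte form EB 8A A5 at offsets 6–8.
Offset 6 falls in char 3's range; it's byte 1 of EB 8A A5 = 0xEB.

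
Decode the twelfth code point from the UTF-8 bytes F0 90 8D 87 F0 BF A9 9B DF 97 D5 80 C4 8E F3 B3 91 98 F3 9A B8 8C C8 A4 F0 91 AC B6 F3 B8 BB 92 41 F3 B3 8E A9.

U+F33A9

Offset 0: leading byte 0xF0 = 11110000 → 4-byte char #1 = F0 90 8D 87.
Offset 4: leading byte 0xF0 = 11110000 → 4-byte char #2 = F0 BF A9 9B.
Offset 8: leading byte 0xDF = 11011111 → 2-byte char #3 = DF 97.
Offset 10: leading byte 0xD5 = 11010101 → 2-byte char #4 = D5 80.
Offset 12: leading byte 0xC4 = 11000100 → 2-byte char #5 = C4 8E.
Offset 14: leading byte 0xF3 = 11110011 → 4-byte char #6 = F3 B3 91 98.
Offset 18: leading byte 0xF3 = 11110011 → 4-byte char #7 = F3 9A B8 8C.
Offset 22: leading byte 0xC8 = 11001000 → 2-byte char #8 = C8 A4.
Offset 24: leading byte 0xF0 = 11110000 → 4-byte char #9 = F0 91 AC B6.
Offset 28: leading byte 0xF3 = 11110011 → 4-byte char #10 = F3 B8 BB 92.
Offset 32: leading byte 0x41 = 01000001 → 1-byte char #11 = 41.
Offset 33: leading byte 0xF3 = 11110011 → 4-byte char #12 = F3 B3 8E A9.
Leading byte 0xF3 = 11110011 matches 11110xxx → 4-byte sequence.
Byte 1: 0xF3 = 11110011, payload 011 (3 bits).
Byte 2: 0xB3 = 10110011 (10xxxxxx ✓), payload 110011.
Byte 3: 0x8E = 10001110 (10xxxxxx ✓), payload 001110.
Byte 4: 0xA9 = 10101001 (10xxxxxx ✓), payload 101001.
Concatenate: 011110011001110101001 = 0xF33A9 (21 bits → U+F33A9).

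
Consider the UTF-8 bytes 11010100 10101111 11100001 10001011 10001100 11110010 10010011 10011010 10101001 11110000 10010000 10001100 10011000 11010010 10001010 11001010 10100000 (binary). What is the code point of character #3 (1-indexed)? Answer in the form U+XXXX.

Offset 0: leading byte 0xD4 = 11010100 → 2-byte char #1 = D4 AF.
Offset 2: leading byte 0xE1 = 11100001 → 3-byte char #2 = E1 8B 8C.
Offset 5: leading byte 0xF2 = 11110010 → 4-byte char #3 = F2 93 9A A9.
Leading byte 0xF2 = 11110010 matches 11110xxx → 4-byte sequence.
Byte 1: 0xF2 = 11110010, payload 010 (3 bits).
Byte 2: 0x93 = 10010011 (10xxxxxx ✓), payload 010011.
Byte 3: 0x9A = 10011010 (10xxxxxx ✓), payload 011010.
Byte 4: 0xA9 = 10101001 (10xxxxxx ✓), payload 101001.
Concatenate: 010010011011010101001 = 0x936A9 (21 bits → U+936A9).

U+936A9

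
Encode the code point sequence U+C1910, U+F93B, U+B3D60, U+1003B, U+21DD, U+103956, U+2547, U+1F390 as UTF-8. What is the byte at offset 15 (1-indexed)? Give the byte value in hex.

0xBB

1-indexed offset 15 is 0-indexed offset 14.
U+C1910 → 4-byte form F3 81 A4 90 at offsets 0–3.
U+F93B → 3-byte form EF A4 BB at offsets 4–6.
U+B3D60 → 4-byte form F2 B3 B5 A0 at offsets 7–10.
U+1003B → 4-byte form F0 90 80 BB at offsets 11–14.
Offset 14 falls in char 4's range; it's byte 4 of F0 90 80 BB = 0xBB.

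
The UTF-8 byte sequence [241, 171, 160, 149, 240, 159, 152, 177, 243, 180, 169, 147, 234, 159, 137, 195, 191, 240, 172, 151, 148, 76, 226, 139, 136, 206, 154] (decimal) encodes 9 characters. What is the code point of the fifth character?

Offset 0: leading byte 0xF1 = 11110001 → 4-byte char #1 = F1 AB A0 95.
Offset 4: leading byte 0xF0 = 11110000 → 4-byte char #2 = F0 9F 98 B1.
Offset 8: leading byte 0xF3 = 11110011 → 4-byte char #3 = F3 B4 A9 93.
Offset 12: leading byte 0xEA = 11101010 → 3-byte char #4 = EA 9F 89.
Offset 15: leading byte 0xC3 = 11000011 → 2-byte char #5 = C3 BF.
Leading byte 0xC3 = 11000011 matches 110xxxxx → 2-byte sequence.
Byte 1: 0xC3 = 11000011, payload 00011 (5 bits).
Byte 2: 0xBF = 10111111 (10xxxxxx ✓), payload 111111.
Concatenate: 00011111111 = 0xFF (11 bits → U+00FF).

U+00FF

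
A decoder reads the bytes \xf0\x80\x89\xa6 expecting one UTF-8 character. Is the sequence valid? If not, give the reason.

invalid (overlong encoding)

Leading byte 0xF0 = 11110000 → 4-byte form.
Continuation bytes all match 10xxxxxx. Payload decodes to 0x266.
But 0x266 < 0x10000, the minimum for a 4-byte sequence — this is an overlong encoding.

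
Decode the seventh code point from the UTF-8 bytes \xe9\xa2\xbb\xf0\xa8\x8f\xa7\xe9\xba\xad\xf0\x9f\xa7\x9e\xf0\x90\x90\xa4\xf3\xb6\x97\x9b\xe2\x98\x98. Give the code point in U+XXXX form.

Offset 0: leading byte 0xE9 = 11101001 → 3-byte char #1 = E9 A2 BB.
Offset 3: leading byte 0xF0 = 11110000 → 4-byte char #2 = F0 A8 8F A7.
Offset 7: leading byte 0xE9 = 11101001 → 3-byte char #3 = E9 BA AD.
Offset 10: leading byte 0xF0 = 11110000 → 4-byte char #4 = F0 9F A7 9E.
Offset 14: leading byte 0xF0 = 11110000 → 4-byte char #5 = F0 90 90 A4.
Offset 18: leading byte 0xF3 = 11110011 → 4-byte char #6 = F3 B6 97 9B.
Offset 22: leading byte 0xE2 = 11100010 → 3-byte char #7 = E2 98 98.
Leading byte 0xE2 = 11100010 matches 1110xxxx → 3-byte sequence.
Byte 1: 0xE2 = 11100010, payload 0010 (4 bits).
Byte 2: 0x98 = 10011000 (10xxxxxx ✓), payload 011000.
Byte 3: 0x98 = 10011000 (10xxxxxx ✓), payload 011000.
Concatenate: 0010011000011000 = 0x2618 (16 bits → U+2618).

U+2618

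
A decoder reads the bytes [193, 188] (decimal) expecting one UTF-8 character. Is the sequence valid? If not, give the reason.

invalid (overlong encoding)

Leading byte 0xC1 = 11000001 → 2-byte form.
Continuation bytes all match 10xxxxxx. Payload decodes to 0x7C.
But 0x7C < 0x80, the minimum for a 2-byte sequence — this is an overlong encoding.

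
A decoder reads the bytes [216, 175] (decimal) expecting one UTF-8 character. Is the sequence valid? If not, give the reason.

valid

Leading byte 0xD8 = 11011000 → 2-byte form.
Continuation bytes 0xAF=10101111 all match 10xxxxxx.
Decoded value 0x62F is ≥ 0x80 (shortest form) and not a surrogate.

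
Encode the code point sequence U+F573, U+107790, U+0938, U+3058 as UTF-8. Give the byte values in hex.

U+F573: 3-byte form → EF 95 B3.
U+107790: 4-byte form → F4 87 9E 90.
U+0938: 3-byte form → E0 A4 B8.
U+3058: 3-byte form → E3 81 98.
Concatenated (13 bytes): EF 95 B3 F4 87 9E 90 E0 A4 B8 E3 81 98.

EF 95 B3 F4 87 9E 90 E0 A4 B8 E3 81 98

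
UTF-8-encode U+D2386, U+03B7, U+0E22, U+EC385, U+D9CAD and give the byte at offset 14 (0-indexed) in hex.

U+D2386 → 4-byte form F3 92 8E 86 at offsets 0–3.
U+03B7 → 2-byte form CE B7 at offsets 4–5.
U+0E22 → 3-byte form E0 B8 A2 at offsets 6–8.
U+EC385 → 4-byte form F3 AC 8E 85 at offsets 9–12.
U+D9CAD → 4-byte form F3 99 B2 AD at offsets 13–16.
Offset 14 falls in char 5's range; it's byte 2 of F3 99 B2 AD = 0x99.

0x99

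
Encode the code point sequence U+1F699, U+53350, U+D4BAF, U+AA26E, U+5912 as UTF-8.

F0 9F 9A 99 F1 93 8D 90 F3 94 AE AF F2 AA 89 AE E5 A4 92

U+1F699: 4-byte form → F0 9F 9A 99.
U+53350: 4-byte form → F1 93 8D 90.
U+D4BAF: 4-byte form → F3 94 AE AF.
U+AA26E: 4-byte form → F2 AA 89 AE.
U+5912: 3-byte form → E5 A4 92.
Concatenated (19 bytes): F0 9F 9A 99 F1 93 8D 90 F3 94 AE AF F2 AA 89 AE E5 A4 92.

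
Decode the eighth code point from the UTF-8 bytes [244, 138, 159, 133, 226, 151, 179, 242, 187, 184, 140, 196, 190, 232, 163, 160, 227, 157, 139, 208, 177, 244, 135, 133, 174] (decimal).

Offset 0: leading byte 0xF4 = 11110100 → 4-byte char #1 = F4 8A 9F 85.
Offset 4: leading byte 0xE2 = 11100010 → 3-byte char #2 = E2 97 B3.
Offset 7: leading byte 0xF2 = 11110010 → 4-byte char #3 = F2 BB B8 8C.
Offset 11: leading byte 0xC4 = 11000100 → 2-byte char #4 = C4 BE.
Offset 13: leading byte 0xE8 = 11101000 → 3-byte char #5 = E8 A3 A0.
Offset 16: leading byte 0xE3 = 11100011 → 3-byte char #6 = E3 9D 8B.
Offset 19: leading byte 0xD0 = 11010000 → 2-byte char #7 = D0 B1.
Offset 21: leading byte 0xF4 = 11110100 → 4-byte char #8 = F4 87 85 AE.
Leading byte 0xF4 = 11110100 matches 11110xxx → 4-byte sequence.
Byte 1: 0xF4 = 11110100, payload 100 (3 bits).
Byte 2: 0x87 = 10000111 (10xxxxxx ✓), payload 000111.
Byte 3: 0x85 = 10000101 (10xxxxxx ✓), payload 000101.
Byte 4: 0xAE = 10101110 (10xxxxxx ✓), payload 101110.
Concatenate: 100000111000101101110 = 0x10716E (21 bits → U+10716E).

U+10716E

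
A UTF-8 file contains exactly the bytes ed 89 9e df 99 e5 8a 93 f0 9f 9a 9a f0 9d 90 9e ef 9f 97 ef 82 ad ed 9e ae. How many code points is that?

Byte at offset 0: 0xED = 11101101 → 3-byte char (#1). Advance 3.
Byte at offset 3: 0xDF = 11011111 → 2-byte char (#2). Advance 2.
Byte at offset 5: 0xE5 = 11100101 → 3-byte char (#3). Advance 3.
Byte at offset 8: 0xF0 = 11110000 → 4-byte char (#4). Advance 4.
Byte at offset 12: 0xF0 = 11110000 → 4-byte char (#5). Advance 4.
Byte at offset 16: 0xEF = 11101111 → 3-byte char (#6). Advance 3.
Byte at offset 19: 0xEF = 11101111 → 3-byte char (#7). Advance 3.
Byte at offset 22: 0xED = 11101101 → 3-byte char (#8). Advance 3.
Reached end at offset 25 after 8 code points.

8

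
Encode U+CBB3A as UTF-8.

F3 8B AC BA

U+CBB3A = 0xCBB3A = 834362 decimal. In range U+10000–U+10FFFF → 4-byte form: 11110xxx 10xxxxxx 10xxxxxx 10xxxxxx.
Binary (21 bits): 011001011101100111010.
Split 3+6+6+6: 011 | 001011 | 101100 | 111010.
Byte 1: 11110011 = 0xF3.
Byte 2: 10001011 = 0x8B.
Byte 3: 10101100 = 0xAC.
Byte 4: 10111010 = 0xBA.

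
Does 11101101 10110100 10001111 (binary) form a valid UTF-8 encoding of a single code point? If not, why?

invalid (encodes a surrogate (U+D800–U+DFFF))

Structurally a 3-byte sequence; payload = 0xDD0F.
But 0xDD0F is in U+D800–U+DFFF, the surrogate range. Surrogates are not Unicode scalar values and are forbidden in UTF-8.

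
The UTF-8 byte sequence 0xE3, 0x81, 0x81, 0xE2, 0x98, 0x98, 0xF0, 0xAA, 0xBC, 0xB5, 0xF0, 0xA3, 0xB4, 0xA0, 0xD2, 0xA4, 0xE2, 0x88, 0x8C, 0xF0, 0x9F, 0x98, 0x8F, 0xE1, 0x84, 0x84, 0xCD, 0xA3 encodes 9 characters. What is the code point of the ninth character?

U+0363

Offset 0: leading byte 0xE3 = 11100011 → 3-byte char #1 = E3 81 81.
Offset 3: leading byte 0xE2 = 11100010 → 3-byte char #2 = E2 98 98.
Offset 6: leading byte 0xF0 = 11110000 → 4-byte char #3 = F0 AA BC B5.
Offset 10: leading byte 0xF0 = 11110000 → 4-byte char #4 = F0 A3 B4 A0.
Offset 14: leading byte 0xD2 = 11010010 → 2-byte char #5 = D2 A4.
Offset 16: leading byte 0xE2 = 11100010 → 3-byte char #6 = E2 88 8C.
Offset 19: leading byte 0xF0 = 11110000 → 4-byte char #7 = F0 9F 98 8F.
Offset 23: leading byte 0xE1 = 11100001 → 3-byte char #8 = E1 84 84.
Offset 26: leading byte 0xCD = 11001101 → 2-byte char #9 = CD A3.
Leading byte 0xCD = 11001101 matches 110xxxxx → 2-byte sequence.
Byte 1: 0xCD = 11001101, payload 01101 (5 bits).
Byte 2: 0xA3 = 10100011 (10xxxxxx ✓), payload 100011.
Concatenate: 01101100011 = 0x363 (11 bits → U+0363).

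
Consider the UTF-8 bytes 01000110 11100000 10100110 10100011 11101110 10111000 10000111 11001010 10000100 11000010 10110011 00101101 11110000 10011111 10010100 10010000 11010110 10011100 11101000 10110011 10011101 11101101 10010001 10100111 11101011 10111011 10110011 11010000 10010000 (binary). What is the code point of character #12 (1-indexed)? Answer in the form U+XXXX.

Offset 0: leading byte 0x46 = 01000110 → 1-byte char #1 = 46.
Offset 1: leading byte 0xE0 = 11100000 → 3-byte char #2 = E0 A6 A3.
Offset 4: leading byte 0xEE = 11101110 → 3-byte char #3 = EE B8 87.
Offset 7: leading byte 0xCA = 11001010 → 2-byte char #4 = CA 84.
Offset 9: leading byte 0xC2 = 11000010 → 2-byte char #5 = C2 B3.
Offset 11: leading byte 0x2D = 00101101 → 1-byte char #6 = 2D.
Offset 12: leading byte 0xF0 = 11110000 → 4-byte char #7 = F0 9F 94 90.
Offset 16: leading byte 0xD6 = 11010110 → 2-byte char #8 = D6 9C.
Offset 18: leading byte 0xE8 = 11101000 → 3-byte char #9 = E8 B3 9D.
Offset 21: leading byte 0xED = 11101101 → 3-byte char #10 = ED 91 A7.
Offset 24: leading byte 0xEB = 11101011 → 3-byte char #11 = EB BB B3.
Offset 27: leading byte 0xD0 = 11010000 → 2-byte char #12 = D0 90.
Leading byte 0xD0 = 11010000 matches 110xxxxx → 2-byte sequence.
Byte 1: 0xD0 = 11010000, payload 10000 (5 bits).
Byte 2: 0x90 = 10010000 (10xxxxxx ✓), payload 010000.
Concatenate: 10000010000 = 0x410 (11 bits → U+0410).

U+0410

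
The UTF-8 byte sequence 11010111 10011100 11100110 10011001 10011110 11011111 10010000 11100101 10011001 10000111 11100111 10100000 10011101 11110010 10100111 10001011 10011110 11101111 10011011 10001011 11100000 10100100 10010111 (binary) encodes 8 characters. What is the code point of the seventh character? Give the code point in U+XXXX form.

U+F6CB

Offset 0: leading byte 0xD7 = 11010111 → 2-byte char #1 = D7 9C.
Offset 2: leading byte 0xE6 = 11100110 → 3-byte char #2 = E6 99 9E.
Offset 5: leading byte 0xDF = 11011111 → 2-byte char #3 = DF 90.
Offset 7: leading byte 0xE5 = 11100101 → 3-byte char #4 = E5 99 87.
Offset 10: leading byte 0xE7 = 11100111 → 3-byte char #5 = E7 A0 9D.
Offset 13: leading byte 0xF2 = 11110010 → 4-byte char #6 = F2 A7 8B 9E.
Offset 17: leading byte 0xEF = 11101111 → 3-byte char #7 = EF 9B 8B.
Leading byte 0xEF = 11101111 matches 1110xxxx → 3-byte sequence.
Byte 1: 0xEF = 11101111, payload 1111 (4 bits).
Byte 2: 0x9B = 10011011 (10xxxxxx ✓), payload 011011.
Byte 3: 0x8B = 10001011 (10xxxxxx ✓), payload 001011.
Concatenate: 1111011011001011 = 0xF6CB (16 bits → U+F6CB).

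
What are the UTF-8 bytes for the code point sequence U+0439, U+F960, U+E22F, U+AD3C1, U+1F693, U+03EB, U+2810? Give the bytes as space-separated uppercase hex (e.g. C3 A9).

U+0439: 2-byte form → D0 B9.
U+F960: 3-byte form → EF A5 A0.
U+E22F: 3-byte form → EE 88 AF.
U+AD3C1: 4-byte form → F2 AD 8F 81.
U+1F693: 4-byte form → F0 9F 9A 93.
U+03EB: 2-byte form → CF AB.
U+2810: 3-byte form → E2 A0 90.
Concatenated (21 bytes): D0 B9 EF A5 A0 EE 88 AF F2 AD 8F 81 F0 9F 9A 93 CF AB E2 A0 90.

D0 B9 EF A5 A0 EE 88 AF F2 AD 8F 81 F0 9F 9A 93 CF AB E2 A0 90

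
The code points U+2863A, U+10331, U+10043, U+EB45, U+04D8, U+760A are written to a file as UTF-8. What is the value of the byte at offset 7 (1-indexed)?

1-indexed offset 7 is 0-indexed offset 6.
U+2863A → 4-byte form F0 A8 98 BA at offsets 0–3.
U+10331 → 4-byte form F0 90 8C B1 at offsets 4–7.
Offset 6 falls in char 2's range; it's byte 3 of F0 90 8C B1 = 0x8C.

0x8C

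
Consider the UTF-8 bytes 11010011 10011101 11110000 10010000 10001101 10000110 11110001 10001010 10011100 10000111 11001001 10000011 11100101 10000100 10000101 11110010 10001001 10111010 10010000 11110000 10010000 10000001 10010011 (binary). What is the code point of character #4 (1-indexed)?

U+0243

Offset 0: leading byte 0xD3 = 11010011 → 2-byte char #1 = D3 9D.
Offset 2: leading byte 0xF0 = 11110000 → 4-byte char #2 = F0 90 8D 86.
Offset 6: leading byte 0xF1 = 11110001 → 4-byte char #3 = F1 8A 9C 87.
Offset 10: leading byte 0xC9 = 11001001 → 2-byte char #4 = C9 83.
Leading byte 0xC9 = 11001001 matches 110xxxxx → 2-byte sequence.
Byte 1: 0xC9 = 11001001, payload 01001 (5 bits).
Byte 2: 0x83 = 10000011 (10xxxxxx ✓), payload 000011.
Concatenate: 01001000011 = 0x243 (11 bits → U+0243).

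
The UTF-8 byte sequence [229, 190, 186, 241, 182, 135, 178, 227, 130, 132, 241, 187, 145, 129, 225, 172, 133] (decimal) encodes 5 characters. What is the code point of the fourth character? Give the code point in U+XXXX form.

Offset 0: leading byte 0xE5 = 11100101 → 3-byte char #1 = E5 BE BA.
Offset 3: leading byte 0xF1 = 11110001 → 4-byte char #2 = F1 B6 87 B2.
Offset 7: leading byte 0xE3 = 11100011 → 3-byte char #3 = E3 82 84.
Offset 10: leading byte 0xF1 = 11110001 → 4-byte char #4 = F1 BB 91 81.
Leading byte 0xF1 = 11110001 matches 11110xxx → 4-byte sequence.
Byte 1: 0xF1 = 11110001, payload 001 (3 bits).
Byte 2: 0xBB = 10111011 (10xxxxxx ✓), payload 111011.
Byte 3: 0x91 = 10010001 (10xxxxxx ✓), payload 010001.
Byte 4: 0x81 = 10000001 (10xxxxxx ✓), payload 000001.
Concatenate: 001111011010001000001 = 0x7B441 (21 bits → U+7B441).

U+7B441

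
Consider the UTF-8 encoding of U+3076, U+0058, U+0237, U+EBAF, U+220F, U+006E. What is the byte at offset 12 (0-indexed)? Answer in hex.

0x6E

U+3076 → 3-byte form E3 81 B6 at offsets 0–2.
U+0058 → 1-byte form 58 at offsets 3–3.
U+0237 → 2-byte form C8 B7 at offsets 4–5.
U+EBAF → 3-byte form EE AE AF at offsets 6–8.
U+220F → 3-byte form E2 88 8F at offsets 9–11.
U+006E → 1-byte form 6E at offsets 12–12.
Offset 12 falls in char 6's range; it's byte 1 of 6E = 0x6E.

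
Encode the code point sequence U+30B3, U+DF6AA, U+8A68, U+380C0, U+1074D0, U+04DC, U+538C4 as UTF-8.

U+30B3: 3-byte form → E3 82 B3.
U+DF6AA: 4-byte form → F3 9F 9A AA.
U+8A68: 3-byte form → E8 A9 A8.
U+380C0: 4-byte form → F0 B8 83 80.
U+1074D0: 4-byte form → F4 87 93 90.
U+04DC: 2-byte form → D3 9C.
U+538C4: 4-byte form → F1 93 A3 84.
Concatenated (24 bytes): E3 82 B3 F3 9F 9A AA E8 A9 A8 F0 B8 83 80 F4 87 93 90 D3 9C F1 93 A3 84.

E3 82 B3 F3 9F 9A AA E8 A9 A8 F0 B8 83 80 F4 87 93 90 D3 9C F1 93 A3 84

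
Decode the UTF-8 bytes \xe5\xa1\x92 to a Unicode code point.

Leading byte 0xE5 = 11100101 matches 1110xxxx → 3-byte sequence.
Byte 1: 0xE5 = 11100101, payload 0101 (4 bits).
Byte 2: 0xA1 = 10100001 (10xxxxxx ✓), payload 100001.
Byte 3: 0x92 = 10010010 (10xxxxxx ✓), payload 010010.
Concatenate: 0101100001010010 = 0x5852 (16 bits → U+5852).

U+5852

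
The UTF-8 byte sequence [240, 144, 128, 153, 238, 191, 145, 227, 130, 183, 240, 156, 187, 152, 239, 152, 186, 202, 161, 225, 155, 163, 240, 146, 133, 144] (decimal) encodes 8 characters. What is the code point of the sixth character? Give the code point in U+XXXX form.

Offset 0: leading byte 0xF0 = 11110000 → 4-byte char #1 = F0 90 80 99.
Offset 4: leading byte 0xEE = 11101110 → 3-byte char #2 = EE BF 91.
Offset 7: leading byte 0xE3 = 11100011 → 3-byte char #3 = E3 82 B7.
Offset 10: leading byte 0xF0 = 11110000 → 4-byte char #4 = F0 9C BB 98.
Offset 14: leading byte 0xEF = 11101111 → 3-byte char #5 = EF 98 BA.
Offset 17: leading byte 0xCA = 11001010 → 2-byte char #6 = CA A1.
Leading byte 0xCA = 11001010 matches 110xxxxx → 2-byte sequence.
Byte 1: 0xCA = 11001010, payload 01010 (5 bits).
Byte 2: 0xA1 = 10100001 (10xxxxxx ✓), payload 100001.
Concatenate: 01010100001 = 0x2A1 (11 bits → U+02A1).

U+02A1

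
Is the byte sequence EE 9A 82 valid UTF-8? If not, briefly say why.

valid

Leading byte 0xEE = 11101110 → 3-byte form.
Continuation bytes 0x9A=10011010, 0x82=10000010 all match 10xxxxxx.
Decoded value 0xE682 is ≥ 0x800 (shortest form) and not a surrogate.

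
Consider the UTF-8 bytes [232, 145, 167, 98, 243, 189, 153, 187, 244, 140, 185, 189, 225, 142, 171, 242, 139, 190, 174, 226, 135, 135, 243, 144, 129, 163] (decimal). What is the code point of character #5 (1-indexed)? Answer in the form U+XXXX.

U+13AB

Offset 0: leading byte 0xE8 = 11101000 → 3-byte char #1 = E8 91 A7.
Offset 3: leading byte 0x62 = 01100010 → 1-byte char #2 = 62.
Offset 4: leading byte 0xF3 = 11110011 → 4-byte char #3 = F3 BD 99 BB.
Offset 8: leading byte 0xF4 = 11110100 → 4-byte char #4 = F4 8C B9 BD.
Offset 12: leading byte 0xE1 = 11100001 → 3-byte char #5 = E1 8E AB.
Leading byte 0xE1 = 11100001 matches 1110xxxx → 3-byte sequence.
Byte 1: 0xE1 = 11100001, payload 0001 (4 bits).
Byte 2: 0x8E = 10001110 (10xxxxxx ✓), payload 001110.
Byte 3: 0xAB = 10101011 (10xxxxxx ✓), payload 101011.
Concatenate: 0001001110101011 = 0x13AB (16 bits → U+13AB).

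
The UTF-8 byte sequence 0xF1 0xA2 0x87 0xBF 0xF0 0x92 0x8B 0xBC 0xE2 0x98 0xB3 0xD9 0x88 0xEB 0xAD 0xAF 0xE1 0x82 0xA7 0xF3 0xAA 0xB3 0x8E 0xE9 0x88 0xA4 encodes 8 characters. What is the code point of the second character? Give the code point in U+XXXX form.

Offset 0: leading byte 0xF1 = 11110001 → 4-byte char #1 = F1 A2 87 BF.
Offset 4: leading byte 0xF0 = 11110000 → 4-byte char #2 = F0 92 8B BC.
Leading byte 0xF0 = 11110000 matches 11110xxx → 4-byte sequence.
Byte 1: 0xF0 = 11110000, payload 000 (3 bits).
Byte 2: 0x92 = 10010010 (10xxxxxx ✓), payload 010010.
Byte 3: 0x8B = 10001011 (10xxxxxx ✓), payload 001011.
Byte 4: 0xBC = 10111100 (10xxxxxx ✓), payload 111100.
Concatenate: 000010010001011111100 = 0x122FC (21 bits → U+122FC).

U+122FC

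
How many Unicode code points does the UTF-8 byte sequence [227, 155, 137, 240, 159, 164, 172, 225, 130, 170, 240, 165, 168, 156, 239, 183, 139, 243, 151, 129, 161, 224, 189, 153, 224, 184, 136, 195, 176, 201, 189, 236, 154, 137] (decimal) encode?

11

Byte at offset 0: 0xE3 = 11100011 → 3-byte char (#1). Advance 3.
Byte at offset 3: 0xF0 = 11110000 → 4-byte char (#2). Advance 4.
Byte at offset 7: 0xE1 = 11100001 → 3-byte char (#3). Advance 3.
Byte at offset 10: 0xF0 = 11110000 → 4-byte char (#4). Advance 4.
Byte at offset 14: 0xEF = 11101111 → 3-byte char (#5). Advance 3.
Byte at offset 17: 0xF3 = 11110011 → 4-byte char (#6). Advance 4.
Byte at offset 21: 0xE0 = 11100000 → 3-byte char (#7). Advance 3.
Byte at offset 24: 0xE0 = 11100000 → 3-byte char (#8). Advance 3.
Byte at offset 27: 0xC3 = 11000011 → 2-byte char (#9). Advance 2.
Byte at offset 29: 0xC9 = 11001001 → 2-byte char (#10). Advance 2.
Byte at offset 31: 0xEC = 11101100 → 3-byte char (#11). Advance 3.
Reached end at offset 34 after 11 code points.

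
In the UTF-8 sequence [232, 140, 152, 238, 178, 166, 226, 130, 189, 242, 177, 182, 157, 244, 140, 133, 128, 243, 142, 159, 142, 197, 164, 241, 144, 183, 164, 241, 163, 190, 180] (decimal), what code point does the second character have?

Offset 0: leading byte 0xE8 = 11101000 → 3-byte char #1 = E8 8C 98.
Offset 3: leading byte 0xEE = 11101110 → 3-byte char #2 = EE B2 A6.
Leading byte 0xEE = 11101110 matches 1110xxxx → 3-byte sequence.
Byte 1: 0xEE = 11101110, payload 1110 (4 bits).
Byte 2: 0xB2 = 10110010 (10xxxxxx ✓), payload 110010.
Byte 3: 0xA6 = 10100110 (10xxxxxx ✓), payload 100110.
Concatenate: 1110110010100110 = 0xECA6 (16 bits → U+ECA6).

U+ECA6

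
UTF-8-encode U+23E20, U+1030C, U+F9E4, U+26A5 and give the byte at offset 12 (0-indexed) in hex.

0x9A

U+23E20 → 4-byte form F0 A3 B8 A0 at offsets 0–3.
U+1030C → 4-byte form F0 90 8C 8C at offsets 4–7.
U+F9E4 → 3-byte form EF A7 A4 at offsets 8–10.
U+26A5 → 3-byte form E2 9A A5 at offsets 11–13.
Offset 12 falls in char 4's range; it's byte 2 of E2 9A A5 = 0x9A.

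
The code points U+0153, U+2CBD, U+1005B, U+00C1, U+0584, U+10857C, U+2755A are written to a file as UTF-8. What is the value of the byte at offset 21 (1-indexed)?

1-indexed offset 21 is 0-indexed offset 20.
U+0153 → 2-byte form C5 93 at offsets 0–1.
U+2CBD → 3-byte form E2 B2 BD at offsets 2–4.
U+1005B → 4-byte form F0 90 81 9B at offsets 5–8.
U+00C1 → 2-byte form C3 81 at offsets 9–10.
U+0584 → 2-byte form D6 84 at offsets 11–12.
U+10857C → 4-byte form F4 88 95 BC at offsets 13–16.
U+2755A → 4-byte form F0 A7 95 9A at offsets 17–20.
Offset 20 falls in char 7's range; it's byte 4 of F0 A7 95 9A = 0x9A.

0x9A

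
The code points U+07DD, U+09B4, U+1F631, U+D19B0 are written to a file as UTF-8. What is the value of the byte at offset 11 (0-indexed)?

U+07DD → 2-byte form DF 9D at offsets 0–1.
U+09B4 → 3-byte form E0 A6 B4 at offsets 2–4.
U+1F631 → 4-byte form F0 9F 98 B1 at offsets 5–8.
U+D19B0 → 4-byte form F3 91 A6 B0 at offsets 9–12.
Offset 11 falls in char 4's range; it's byte 3 of F3 91 A6 B0 = 0xA6.

0xA6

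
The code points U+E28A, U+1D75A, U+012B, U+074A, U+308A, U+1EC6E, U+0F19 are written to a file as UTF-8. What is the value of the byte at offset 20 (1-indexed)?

1-indexed offset 20 is 0-indexed offset 19.
U+E28A → 3-byte form EE 8A 8A at offsets 0–2.
U+1D75A → 4-byte form F0 9D 9D 9A at offsets 3–6.
U+012B → 2-byte form C4 AB at offsets 7–8.
U+074A → 2-byte form DD 8A at offsets 9–10.
U+308A → 3-byte form E3 82 8A at offsets 11–13.
U+1EC6E → 4-byte form F0 9E B1 AE at offsets 14–17.
U+0F19 → 3-byte form E0 BC 99 at offsets 18–20.
Offset 19 falls in char 7's range; it's byte 2 of E0 BC 99 = 0xBC.

0xBC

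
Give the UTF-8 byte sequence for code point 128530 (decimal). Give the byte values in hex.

U+1F612 = 0x1F612 = 128530 decimal. In range U+10000–U+10FFFF → 4-byte form: 11110xxx 10xxxxxx 10xxxxxx 10xxxxxx.
Binary (21 bits): 000011111011000010010.
Split 3+6+6+6: 000 | 011111 | 011000 | 010010.
Byte 1: 11110000 = 0xF0.
Byte 2: 10011111 = 0x9F.
Byte 3: 10011000 = 0x98.
Byte 4: 10010010 = 0x92.

F0 9F 98 92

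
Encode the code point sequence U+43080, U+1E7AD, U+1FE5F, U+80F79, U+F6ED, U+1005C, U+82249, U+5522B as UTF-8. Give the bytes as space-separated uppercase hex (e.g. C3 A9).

U+43080: 4-byte form → F1 83 82 80.
U+1E7AD: 4-byte form → F0 9E 9E AD.
U+1FE5F: 4-byte form → F0 9F B9 9F.
U+80F79: 4-byte form → F2 80 BD B9.
U+F6ED: 3-byte form → EF 9B AD.
U+1005C: 4-byte form → F0 90 81 9C.
U+82249: 4-byte form → F2 82 89 89.
U+5522B: 4-byte form → F1 95 88 AB.
Concatenated (31 bytes): F1 83 82 80 F0 9E 9E AD F0 9F B9 9F F2 80 BD B9 EF 9B AD F0 90 81 9C F2 82 89 89 F1 95 88 AB.

F1 83 82 80 F0 9E 9E AD F0 9F B9 9F F2 80 BD B9 EF 9B AD F0 90 81 9C F2 82 89 89 F1 95 88 AB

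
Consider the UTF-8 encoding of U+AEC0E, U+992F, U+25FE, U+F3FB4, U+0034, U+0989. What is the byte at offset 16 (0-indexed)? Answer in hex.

U+AEC0E → 4-byte form F2 AE B0 8E at offsets 0–3.
U+992F → 3-byte form E9 A4 AF at offsets 4–6.
U+25FE → 3-byte form E2 97 BE at offsets 7–9.
U+F3FB4 → 4-byte form F3 B3 BE B4 at offsets 10–13.
U+0034 → 1-byte form 34 at offsets 14–14.
U+0989 → 3-byte form E0 A6 89 at offsets 15–17.
Offset 16 falls in char 6's range; it's byte 2 of E0 A6 89 = 0xA6.

0xA6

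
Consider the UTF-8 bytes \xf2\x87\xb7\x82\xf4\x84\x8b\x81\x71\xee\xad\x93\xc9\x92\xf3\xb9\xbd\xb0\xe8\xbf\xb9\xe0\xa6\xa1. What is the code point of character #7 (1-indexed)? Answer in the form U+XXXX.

Offset 0: leading byte 0xF2 = 11110010 → 4-byte char #1 = F2 87 B7 82.
Offset 4: leading byte 0xF4 = 11110100 → 4-byte char #2 = F4 84 8B 81.
Offset 8: leading byte 0x71 = 01110001 → 1-byte char #3 = 71.
Offset 9: leading byte 0xEE = 11101110 → 3-byte char #4 = EE AD 93.
Offset 12: leading byte 0xC9 = 11001001 → 2-byte char #5 = C9 92.
Offset 14: leading byte 0xF3 = 11110011 → 4-byte char #6 = F3 B9 BD B0.
Offset 18: leading byte 0xE8 = 11101000 → 3-byte char #7 = E8 BF B9.
Leading byte 0xE8 = 11101000 matches 1110xxxx → 3-byte sequence.
Byte 1: 0xE8 = 11101000, payload 1000 (4 bits).
Byte 2: 0xBF = 10111111 (10xxxxxx ✓), payload 111111.
Byte 3: 0xB9 = 10111001 (10xxxxxx ✓), payload 111001.
Concatenate: 1000111111111001 = 0x8FF9 (16 bits → U+8FF9).

U+8FF9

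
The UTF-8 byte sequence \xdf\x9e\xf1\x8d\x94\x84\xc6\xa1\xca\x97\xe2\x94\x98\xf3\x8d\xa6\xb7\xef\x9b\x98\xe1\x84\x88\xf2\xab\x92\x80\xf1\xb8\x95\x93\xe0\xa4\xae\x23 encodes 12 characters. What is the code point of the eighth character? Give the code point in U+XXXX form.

U+1108

Offset 0: leading byte 0xDF = 11011111 → 2-byte char #1 = DF 9E.
Offset 2: leading byte 0xF1 = 11110001 → 4-byte char #2 = F1 8D 94 84.
Offset 6: leading byte 0xC6 = 11000110 → 2-byte char #3 = C6 A1.
Offset 8: leading byte 0xCA = 11001010 → 2-byte char #4 = CA 97.
Offset 10: leading byte 0xE2 = 11100010 → 3-byte char #5 = E2 94 98.
Offset 13: leading byte 0xF3 = 11110011 → 4-byte char #6 = F3 8D A6 B7.
Offset 17: leading byte 0xEF = 11101111 → 3-byte char #7 = EF 9B 98.
Offset 20: leading byte 0xE1 = 11100001 → 3-byte char #8 = E1 84 88.
Leading byte 0xE1 = 11100001 matches 1110xxxx → 3-byte sequence.
Byte 1: 0xE1 = 11100001, payload 0001 (4 bits).
Byte 2: 0x84 = 10000100 (10xxxxxx ✓), payload 000100.
Byte 3: 0x88 = 10001000 (10xxxxxx ✓), payload 001000.
Concatenate: 0001000100001000 = 0x1108 (16 bits → U+1108).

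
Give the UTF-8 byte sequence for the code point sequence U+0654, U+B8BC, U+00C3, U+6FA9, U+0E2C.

U+0654: 2-byte form → D9 94.
U+B8BC: 3-byte form → EB A2 BC.
U+00C3: 2-byte form → C3 83.
U+6FA9: 3-byte form → E6 BE A9.
U+0E2C: 3-byte form → E0 B8 AC.
Concatenated (13 bytes): D9 94 EB A2 BC C3 83 E6 BE A9 E0 B8 AC.

D9 94 EB A2 BC C3 83 E6 BE A9 E0 B8 AC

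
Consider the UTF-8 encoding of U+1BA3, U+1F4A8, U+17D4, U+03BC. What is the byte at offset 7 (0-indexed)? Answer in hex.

0xE1

U+1BA3 → 3-byte form E1 AE A3 at offsets 0–2.
U+1F4A8 → 4-byte form F0 9F 92 A8 at offsets 3–6.
U+17D4 → 3-byte form E1 9F 94 at offsets 7–9.
Offset 7 falls in char 3's range; it's byte 1 of E1 9F 94 = 0xE1.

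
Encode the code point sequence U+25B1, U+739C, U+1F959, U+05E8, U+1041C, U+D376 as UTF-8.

U+25B1: 3-byte form → E2 96 B1.
U+739C: 3-byte form → E7 8E 9C.
U+1F959: 4-byte form → F0 9F A5 99.
U+05E8: 2-byte form → D7 A8.
U+1041C: 4-byte form → F0 90 90 9C.
U+D376: 3-byte form → ED 8D B6.
Concatenated (19 bytes): E2 96 B1 E7 8E 9C F0 9F A5 99 D7 A8 F0 90 90 9C ED 8D B6.

E2 96 B1 E7 8E 9C F0 9F A5 99 D7 A8 F0 90 90 9C ED 8D B6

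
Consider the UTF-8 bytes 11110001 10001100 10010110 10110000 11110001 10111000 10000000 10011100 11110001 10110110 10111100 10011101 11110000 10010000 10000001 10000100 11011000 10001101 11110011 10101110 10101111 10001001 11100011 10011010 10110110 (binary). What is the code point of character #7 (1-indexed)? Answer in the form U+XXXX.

Offset 0: leading byte 0xF1 = 11110001 → 4-byte char #1 = F1 8C 96 B0.
Offset 4: leading byte 0xF1 = 11110001 → 4-byte char #2 = F1 B8 80 9C.
Offset 8: leading byte 0xF1 = 11110001 → 4-byte char #3 = F1 B6 BC 9D.
Offset 12: leading byte 0xF0 = 11110000 → 4-byte char #4 = F0 90 81 84.
Offset 16: leading byte 0xD8 = 11011000 → 2-byte char #5 = D8 8D.
Offset 18: leading byte 0xF3 = 11110011 → 4-byte char #6 = F3 AE AF 89.
Offset 22: leading byte 0xE3 = 11100011 → 3-byte char #7 = E3 9A B6.
Leading byte 0xE3 = 11100011 matches 1110xxxx → 3-byte sequence.
Byte 1: 0xE3 = 11100011, payload 0011 (4 bits).
Byte 2: 0x9A = 10011010 (10xxxxxx ✓), payload 011010.
Byte 3: 0xB6 = 10110110 (10xxxxxx ✓), payload 110110.
Concatenate: 0011011010110110 = 0x36B6 (16 bits → U+36B6).

U+36B6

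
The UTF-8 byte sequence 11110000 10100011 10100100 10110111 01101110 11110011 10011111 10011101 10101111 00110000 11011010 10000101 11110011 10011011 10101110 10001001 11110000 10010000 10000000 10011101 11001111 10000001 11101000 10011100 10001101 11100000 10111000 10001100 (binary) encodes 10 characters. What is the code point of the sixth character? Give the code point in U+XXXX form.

Offset 0: leading byte 0xF0 = 11110000 → 4-byte char #1 = F0 A3 A4 B7.
Offset 4: leading byte 0x6E = 01101110 → 1-byte char #2 = 6E.
Offset 5: leading byte 0xF3 = 11110011 → 4-byte char #3 = F3 9F 9D AF.
Offset 9: leading byte 0x30 = 00110000 → 1-byte char #4 = 30.
Offset 10: leading byte 0xDA = 11011010 → 2-byte char #5 = DA 85.
Offset 12: leading byte 0xF3 = 11110011 → 4-byte char #6 = F3 9B AE 89.
Leading byte 0xF3 = 11110011 matches 11110xxx → 4-byte sequence.
Byte 1: 0xF3 = 11110011, payload 011 (3 bits).
Byte 2: 0x9B = 10011011 (10xxxxxx ✓), payload 011011.
Byte 3: 0xAE = 10101110 (10xxxxxx ✓), payload 101110.
Byte 4: 0x89 = 10001001 (10xxxxxx ✓), payload 001001.
Concatenate: 011011011101110001001 = 0xDBB89 (21 bits → U+DBB89).

U+DBB89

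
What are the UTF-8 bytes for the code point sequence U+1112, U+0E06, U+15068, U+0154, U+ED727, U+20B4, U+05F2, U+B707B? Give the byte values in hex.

U+1112: 3-byte form → E1 84 92.
U+0E06: 3-byte form → E0 B8 86.
U+15068: 4-byte form → F0 95 81 A8.
U+0154: 2-byte form → C5 94.
U+ED727: 4-byte form → F3 AD 9C A7.
U+20B4: 3-byte form → E2 82 B4.
U+05F2: 2-byte form → D7 B2.
U+B707B: 4-byte form → F2 B7 81 BB.
Concatenated (25 bytes): E1 84 92 E0 B8 86 F0 95 81 A8 C5 94 F3 AD 9C A7 E2 82 B4 D7 B2 F2 B7 81 BB.

E1 84 92 E0 B8 86 F0 95 81 A8 C5 94 F3 AD 9C A7 E2 82 B4 D7 B2 F2 B7 81 BB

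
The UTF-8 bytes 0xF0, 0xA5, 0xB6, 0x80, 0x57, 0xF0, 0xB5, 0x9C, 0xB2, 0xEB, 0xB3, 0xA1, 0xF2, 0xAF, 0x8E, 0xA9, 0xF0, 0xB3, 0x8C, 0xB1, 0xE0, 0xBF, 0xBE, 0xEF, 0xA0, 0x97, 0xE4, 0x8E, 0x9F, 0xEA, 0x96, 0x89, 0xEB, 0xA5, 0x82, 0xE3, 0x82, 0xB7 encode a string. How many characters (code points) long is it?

Byte at offset 0: 0xF0 = 11110000 → 4-byte char (#1). Advance 4.
Byte at offset 4: 0x57 = 01010111 → 1-byte char (#2). Advance 1.
Byte at offset 5: 0xF0 = 11110000 → 4-byte char (#3). Advance 4.
Byte at offset 9: 0xEB = 11101011 → 3-byte char (#4). Advance 3.
Byte at offset 12: 0xF2 = 11110010 → 4-byte char (#5). Advance 4.
Byte at offset 16: 0xF0 = 11110000 → 4-byte char (#6). Advance 4.
Byte at offset 20: 0xE0 = 11100000 → 3-byte char (#7). Advance 3.
Byte at offset 23: 0xEF = 11101111 → 3-byte char (#8). Advance 3.
Byte at offset 26: 0xE4 = 11100100 → 3-byte char (#9). Advance 3.
Byte at offset 29: 0xEA = 11101010 → 3-byte char (#10). Advance 3.
Byte at offset 32: 0xEB = 11101011 → 3-byte char (#11). Advance 3.
Byte at offset 35: 0xE3 = 11100011 → 3-byte char (#12). Advance 3.
Reached end at offset 38 after 12 code points.

12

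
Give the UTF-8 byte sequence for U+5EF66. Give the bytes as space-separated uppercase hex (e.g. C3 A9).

U+5EF66 = 0x5EF66 = 388966 decimal. In range U+10000–U+10FFFF → 4-byte form: 11110xxx 10xxxxxx 10xxxxxx 10xxxxxx.
Binary (21 bits): 001011110111101100110.
Split 3+6+6+6: 001 | 011110 | 111101 | 100110.
Byte 1: 11110001 = 0xF1.
Byte 2: 10011110 = 0x9E.
Byte 3: 10111101 = 0xBD.
Byte 4: 10100110 = 0xA6.

F1 9E BD A6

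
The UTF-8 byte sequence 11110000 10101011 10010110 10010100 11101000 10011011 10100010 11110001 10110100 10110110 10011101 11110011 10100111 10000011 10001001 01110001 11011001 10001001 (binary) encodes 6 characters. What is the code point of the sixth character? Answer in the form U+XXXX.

U+0649

Offset 0: leading byte 0xF0 = 11110000 → 4-byte char #1 = F0 AB 96 94.
Offset 4: leading byte 0xE8 = 11101000 → 3-byte char #2 = E8 9B A2.
Offset 7: leading byte 0xF1 = 11110001 → 4-byte char #3 = F1 B4 B6 9D.
Offset 11: leading byte 0xF3 = 11110011 → 4-byte char #4 = F3 A7 83 89.
Offset 15: leading byte 0x71 = 01110001 → 1-byte char #5 = 71.
Offset 16: leading byte 0xD9 = 11011001 → 2-byte char #6 = D9 89.
Leading byte 0xD9 = 11011001 matches 110xxxxx → 2-byte sequence.
Byte 1: 0xD9 = 11011001, payload 11001 (5 bits).
Byte 2: 0x89 = 10001001 (10xxxxxx ✓), payload 001001.
Concatenate: 11001001001 = 0x649 (11 bits → U+0649).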